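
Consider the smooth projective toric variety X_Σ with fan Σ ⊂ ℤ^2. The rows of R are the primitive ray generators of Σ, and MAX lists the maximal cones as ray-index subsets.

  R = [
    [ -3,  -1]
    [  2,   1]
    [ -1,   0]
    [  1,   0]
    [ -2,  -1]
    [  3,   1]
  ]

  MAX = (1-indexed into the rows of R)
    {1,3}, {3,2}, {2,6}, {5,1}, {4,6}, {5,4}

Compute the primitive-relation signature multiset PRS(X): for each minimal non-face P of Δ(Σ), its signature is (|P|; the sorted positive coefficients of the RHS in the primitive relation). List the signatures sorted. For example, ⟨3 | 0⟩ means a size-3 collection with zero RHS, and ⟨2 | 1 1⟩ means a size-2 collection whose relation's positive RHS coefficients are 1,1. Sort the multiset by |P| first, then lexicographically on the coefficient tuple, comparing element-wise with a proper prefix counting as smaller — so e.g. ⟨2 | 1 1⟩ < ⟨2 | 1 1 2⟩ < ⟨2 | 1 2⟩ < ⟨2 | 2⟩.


The 9 primitive collections of Σ (r=6, n=2):

  P = {1,6}:  v_{1} + v_{6} = 0 ; sig = ⟨2 | 0⟩
  P = {2,5}:  v_{2} + v_{5} = 0 ; sig = ⟨2 | 0⟩
  P = {3,4}:  v_{3} + v_{4} = 0 ; sig = ⟨2 | 0⟩
  P = {1,2}:  v_{1} + v_{2} = v_{3} ; sig = ⟨2 | 1⟩
  P = {1,4}:  v_{1} + v_{4} = v_{5} ; sig = ⟨2 | 1⟩
  P = {2,4}:  v_{2} + v_{4} = v_{6} ; sig = ⟨2 | 1⟩
  P = {3,5}:  v_{3} + v_{5} = v_{1} ; sig = ⟨2 | 1⟩
  P = {3,6}:  v_{3} + v_{6} = v_{2} ; sig = ⟨2 | 1⟩
  P = {5,6}:  v_{5} + v_{6} = v_{4} ; sig = ⟨2 | 1⟩

Hence PRS(X_Σ) =
    ⟨2 | 0⟩
    ⟨2 | 0⟩
    ⟨2 | 0⟩
    ⟨2 | 1⟩
    ⟨2 | 1⟩
    ⟨2 | 1⟩
    ⟨2 | 1⟩
    ⟨2 | 1⟩
    ⟨2 | 1⟩


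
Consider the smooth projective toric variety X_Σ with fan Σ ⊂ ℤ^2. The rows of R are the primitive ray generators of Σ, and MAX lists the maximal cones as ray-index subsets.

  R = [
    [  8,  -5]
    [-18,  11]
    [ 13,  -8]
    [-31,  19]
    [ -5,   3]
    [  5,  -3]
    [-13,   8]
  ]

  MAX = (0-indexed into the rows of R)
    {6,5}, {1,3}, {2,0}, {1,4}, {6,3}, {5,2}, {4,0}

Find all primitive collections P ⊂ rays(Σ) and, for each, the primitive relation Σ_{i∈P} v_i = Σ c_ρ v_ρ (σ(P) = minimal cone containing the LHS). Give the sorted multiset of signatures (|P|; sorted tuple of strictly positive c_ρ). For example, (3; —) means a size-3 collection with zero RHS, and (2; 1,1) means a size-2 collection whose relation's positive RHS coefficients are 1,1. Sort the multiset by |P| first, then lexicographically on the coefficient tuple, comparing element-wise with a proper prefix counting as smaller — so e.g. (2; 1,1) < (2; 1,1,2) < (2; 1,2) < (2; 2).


The 14 primitive collections of Σ (r=7, n=2):

  P={2,6}:  v_{2} + v_{6} = 0  so sig = (2; —)
  P={4,5}:  v_{4} + v_{5} = 0  so sig = (2; —)
  P={0,5}:  v_{0} + v_{5} = v_{2}  so sig = (2; 1)
  P={0,6}:  v_{0} + v_{6} = v_{4}  so sig = (2; 1)
  P={1,2}:  v_{1} + v_{2} = v_{4}  so sig = (2; 1)
  P={1,5}:  v_{1} + v_{5} = v_{6}  so sig = (2; 1)
  P={1,6}:  v_{1} + v_{6} = v_{3}  so sig = (2; 1)
  P={2,3}:  v_{2} + v_{3} = v_{1}  so sig = (2; 1)
  P={2,4}:  v_{2} + v_{4} = v_{0}  so sig = (2; 1)
  P={4,6}:  v_{4} + v_{6} = v_{1}  so sig = (2; 1)
  P={0,3}:  v_{0} + v_{3} = v_{1} + v_{4}  so sig = (2; 1,1)
  P={0,1}:  v_{0} + v_{1} = 2·v_{4}  so sig = (2; 2)
  P={3,4}:  v_{3} + v_{4} = 2·v_{1}  so sig = (2; 2)
  P={3,5}:  v_{3} + v_{5} = 2·v_{6}  so sig = (2; 2)

Sorted signature multiset PRS(X):
[(2; —), (2; —), (2; 1), (2; 1), (2; 1), (2; 1), (2; 1), (2; 1), (2; 1), (2; 1), (2; 1,1), (2; 2), (2; 2), (2; 2)]


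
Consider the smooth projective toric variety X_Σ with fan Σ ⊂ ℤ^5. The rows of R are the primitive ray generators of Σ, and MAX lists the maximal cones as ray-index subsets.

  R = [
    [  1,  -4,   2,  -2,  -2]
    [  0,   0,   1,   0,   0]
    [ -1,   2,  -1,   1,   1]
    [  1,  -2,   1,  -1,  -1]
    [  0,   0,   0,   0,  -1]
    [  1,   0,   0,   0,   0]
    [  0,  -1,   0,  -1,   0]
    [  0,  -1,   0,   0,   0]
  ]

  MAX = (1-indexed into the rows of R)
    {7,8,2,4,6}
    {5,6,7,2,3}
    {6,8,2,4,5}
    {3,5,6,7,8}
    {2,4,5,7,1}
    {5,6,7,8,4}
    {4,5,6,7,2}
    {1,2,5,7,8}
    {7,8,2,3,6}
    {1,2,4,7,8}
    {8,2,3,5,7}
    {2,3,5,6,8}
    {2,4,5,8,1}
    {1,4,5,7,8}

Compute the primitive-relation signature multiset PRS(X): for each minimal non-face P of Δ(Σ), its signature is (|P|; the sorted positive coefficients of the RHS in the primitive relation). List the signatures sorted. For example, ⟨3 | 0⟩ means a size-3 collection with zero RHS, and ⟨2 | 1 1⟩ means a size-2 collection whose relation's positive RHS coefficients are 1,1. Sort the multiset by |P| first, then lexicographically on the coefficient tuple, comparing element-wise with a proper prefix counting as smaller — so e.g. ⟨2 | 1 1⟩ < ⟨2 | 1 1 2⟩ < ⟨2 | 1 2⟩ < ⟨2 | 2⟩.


Primitive collections (5):

  P={3,4}:  v_{3} + v_{4} = 0  ⟹  sig = ⟨2 | 0⟩
  P={1,3}:  v_{1} + v_{3} = v_{2} + v_{5} + v_{7} + v_{8}  ⟹  sig = ⟨2 | 1 1 1 1⟩
  P={1,6}:  v_{1} + v_{6} = 2·v_{4}  ⟹  sig = ⟨2 | 2⟩
  P={2,4,5,7,8}:  v_{2} + v_{4} + v_{5} + v_{7} + v_{8} = v_{1}  ⟹  sig = ⟨5 | 1⟩
  P={2,5,6,7,8}:  v_{2} + v_{5} + v_{6} + v_{7} + v_{8} = v_{4}  ⟹  sig = ⟨5 | 1⟩

so the primitive-relation signature multiset is
    ⟨2 | 0⟩
    ⟨2 | 1 1 1 1⟩
    ⟨2 | 2⟩
    ⟨5 | 1⟩
    ⟨5 | 1⟩


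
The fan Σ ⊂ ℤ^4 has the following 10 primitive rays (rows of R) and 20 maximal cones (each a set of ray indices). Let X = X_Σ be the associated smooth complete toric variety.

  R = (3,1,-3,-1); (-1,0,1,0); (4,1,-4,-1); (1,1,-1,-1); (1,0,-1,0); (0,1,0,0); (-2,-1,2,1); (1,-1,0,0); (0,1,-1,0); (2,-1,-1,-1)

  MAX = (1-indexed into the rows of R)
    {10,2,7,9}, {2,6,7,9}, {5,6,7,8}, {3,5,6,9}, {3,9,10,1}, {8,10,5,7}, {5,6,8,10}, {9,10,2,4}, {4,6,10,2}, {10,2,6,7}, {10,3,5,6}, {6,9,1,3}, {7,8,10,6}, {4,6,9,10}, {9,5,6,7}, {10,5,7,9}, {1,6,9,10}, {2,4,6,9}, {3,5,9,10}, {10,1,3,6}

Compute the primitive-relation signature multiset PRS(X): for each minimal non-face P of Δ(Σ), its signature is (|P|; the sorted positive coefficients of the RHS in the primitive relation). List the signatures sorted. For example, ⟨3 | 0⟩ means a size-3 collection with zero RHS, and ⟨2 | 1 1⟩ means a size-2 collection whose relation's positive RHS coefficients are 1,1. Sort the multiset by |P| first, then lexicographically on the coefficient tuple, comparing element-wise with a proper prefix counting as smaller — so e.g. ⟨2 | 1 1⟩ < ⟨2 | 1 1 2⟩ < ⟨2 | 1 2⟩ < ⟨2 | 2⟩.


20 collections generate NE(X_Σ); each relation:

  • {2,5}:  v_{2} + v_{5} = 0  ⟹  sig = ⟨2 | 0⟩
  • {1,5}:  v_{1} + v_{5} = v_{3}  ⟹  sig = ⟨2 | 1⟩
  • {1,7}:  v_{1} + v_{7} = v_{5}  ⟹  sig = ⟨2 | 1⟩
  • {2,3}:  v_{2} + v_{3} = v_{1}  ⟹  sig = ⟨2 | 1⟩
  • {4,7}:  v_{4} + v_{7} = v_{2}  ⟹  sig = ⟨2 | 1⟩
  • {8,9}:  v_{8} + v_{9} = v_{5}  ⟹  sig = ⟨2 | 1⟩
  • {4,8}:  v_{4} + v_{8} = v_{6} + v_{10}  ⟹  sig = ⟨2 | 1 1⟩
  • {1,2}:  v_{1} + v_{2} = v_{6} + v_{9} + v_{10}  ⟹  sig = ⟨2 | 1 1 1⟩
  • {2,8}:  v_{2} + v_{8} = v_{6} + v_{7} + v_{10}  ⟹  sig = ⟨2 | 1 1 1⟩
  • {4,5}:  v_{4} + v_{5} = v_{6} + v_{9} + v_{10}  ⟹  sig = ⟨2 | 1 1 1⟩
  • {3,4}:  v_{3} + v_{4} = v_{1} + v_{6} + v_{9} + v_{10}  ⟹  sig = ⟨2 | 1 1 1 1⟩
  • {1,8}:  v_{1} + v_{8} = 2·v_{5} + v_{6} + v_{10}  ⟹  sig = ⟨2 | 1 1 2⟩
  • {3,8}:  v_{3} + v_{8} = 3·v_{5} + v_{6} + v_{10}  ⟹  sig = ⟨2 | 1 1 3⟩
  • {3,7}:  v_{3} + v_{7} = 2·v_{5}  ⟹  sig = ⟨2 | 2⟩
  • {1,4}:  v_{1} + v_{4} = 2·v_{6} + 2·v_{9} + 2·v_{10}  ⟹  sig = ⟨2 | 2 2 2⟩
  • {6,7,9,10}:  v_{6} + v_{7} + v_{9} + v_{10} = 0  ⟹  sig = ⟨4 | 0⟩
  • {2,6,9,10}:  v_{2} + v_{6} + v_{9} + v_{10} = v_{4}  ⟹  sig = ⟨4 | 1⟩
  • {5,6,7,10}:  v_{5} + v_{6} + v_{7} + v_{10} = v_{8}  ⟹  sig = ⟨4 | 1⟩
  • {5,6,9,10}:  v_{5} + v_{6} + v_{9} + v_{10} = v_{1}  ⟹  sig = ⟨4 | 1⟩
  • {3,6,9,10}:  v_{3} + v_{6} + v_{9} + v_{10} = 2·v_{1}  ⟹  sig = ⟨4 | 2⟩

Signatures (|P|; sorted positive RHS coefficients), sorted:
    ⟨2 | 0⟩
    ⟨2 | 1⟩
    ⟨2 | 1⟩
    ⟨2 | 1⟩
    ⟨2 | 1⟩
    ⟨2 | 1⟩
    ⟨2 | 1 1⟩
    ⟨2 | 1 1 1⟩
    ⟨2 | 1 1 1⟩
    ⟨2 | 1 1 1⟩
    ⟨2 | 1 1 1 1⟩
    ⟨2 | 1 1 2⟩
    ⟨2 | 1 1 3⟩
    ⟨2 | 2⟩
    ⟨2 | 2 2 2⟩
    ⟨4 | 0⟩
    ⟨4 | 1⟩
    ⟨4 | 1⟩
    ⟨4 | 1⟩
    ⟨4 | 2⟩


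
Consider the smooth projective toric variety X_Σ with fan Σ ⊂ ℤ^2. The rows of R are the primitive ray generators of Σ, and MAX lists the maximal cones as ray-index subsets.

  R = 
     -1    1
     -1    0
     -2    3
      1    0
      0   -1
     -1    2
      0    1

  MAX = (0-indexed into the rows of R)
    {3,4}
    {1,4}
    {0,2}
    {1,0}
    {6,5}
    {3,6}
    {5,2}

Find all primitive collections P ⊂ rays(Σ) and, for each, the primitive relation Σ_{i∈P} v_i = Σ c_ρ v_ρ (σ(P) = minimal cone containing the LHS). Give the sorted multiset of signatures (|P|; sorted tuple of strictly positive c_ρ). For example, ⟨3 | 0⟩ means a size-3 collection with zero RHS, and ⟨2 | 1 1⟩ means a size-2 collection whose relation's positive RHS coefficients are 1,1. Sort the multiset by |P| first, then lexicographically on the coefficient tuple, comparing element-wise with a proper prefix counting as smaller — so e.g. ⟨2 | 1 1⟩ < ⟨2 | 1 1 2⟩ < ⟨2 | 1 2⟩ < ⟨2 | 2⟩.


14 minimal non-faces of Δ(Σ) (on 7 rays):

  P={1,3}:  v_{1} + v_{3} = 0 ; sig = ⟨2 | 0⟩
  P={4,6}:  v_{4} + v_{6} = 0 ; sig = ⟨2 | 0⟩
  P={0,3}:  v_{0} + v_{3} = v_{6} ; sig = ⟨2 | 1⟩
  P={0,4}:  v_{0} + v_{4} = v_{1} ; sig = ⟨2 | 1⟩
  P={0,5}:  v_{0} + v_{5} = v_{2} ; sig = ⟨2 | 1⟩
  P={0,6}:  v_{0} + v_{6} = v_{5} ; sig = ⟨2 | 1⟩
  P={1,6}:  v_{1} + v_{6} = v_{0} ; sig = ⟨2 | 1⟩
  P={4,5}:  v_{4} + v_{5} = v_{0} ; sig = ⟨2 | 1⟩
  P={2,3}:  v_{2} + v_{3} = v_{5} + v_{6} ; sig = ⟨2 | 1 1⟩
  P={1,5}:  v_{1} + v_{5} = 2·v_{0} ; sig = ⟨2 | 2⟩
  P={2,4}:  v_{2} + v_{4} = 2·v_{0} ; sig = ⟨2 | 2⟩
  P={2,6}:  v_{2} + v_{6} = 2·v_{5} ; sig = ⟨2 | 2⟩
  P={3,5}:  v_{3} + v_{5} = 2·v_{6} ; sig = ⟨2 | 2⟩
  P={1,2}:  v_{1} + v_{2} = 3·v_{0} ; sig = ⟨2 | 3⟩

Sorted signature multiset PRS(X):
    |P|=2: 14 collections, coeffs (), (), (1), (1), (1), (1), (1), (1), (1,1), (2), (2), (2), (2), (3)


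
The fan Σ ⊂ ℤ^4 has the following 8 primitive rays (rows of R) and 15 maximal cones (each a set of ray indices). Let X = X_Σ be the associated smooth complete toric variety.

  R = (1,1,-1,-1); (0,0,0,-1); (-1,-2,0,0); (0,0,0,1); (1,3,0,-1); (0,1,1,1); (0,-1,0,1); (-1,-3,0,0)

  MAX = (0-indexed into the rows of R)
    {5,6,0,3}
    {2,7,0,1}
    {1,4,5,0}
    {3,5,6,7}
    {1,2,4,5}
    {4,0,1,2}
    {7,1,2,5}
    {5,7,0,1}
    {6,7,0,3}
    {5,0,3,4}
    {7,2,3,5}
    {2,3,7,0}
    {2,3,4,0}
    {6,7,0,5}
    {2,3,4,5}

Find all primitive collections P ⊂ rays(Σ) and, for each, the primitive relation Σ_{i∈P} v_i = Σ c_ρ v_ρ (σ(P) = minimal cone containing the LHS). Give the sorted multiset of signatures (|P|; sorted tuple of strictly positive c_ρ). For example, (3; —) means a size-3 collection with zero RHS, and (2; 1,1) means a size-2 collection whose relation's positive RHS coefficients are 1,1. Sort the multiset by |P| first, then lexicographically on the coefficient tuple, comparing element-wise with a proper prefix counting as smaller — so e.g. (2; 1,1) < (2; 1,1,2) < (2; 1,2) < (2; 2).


|primitive collections| = 7. Relations:

  P = {1,3}:  v_{1} + v_{3} = 0  ⇒ sig = (2; —)
  P = {4,7}:  v_{4} + v_{7} = v_{1}  ⇒ sig = (2; 1)
  P = {2,6}:  v_{2} + v_{6} = v_{3} + v_{7}  ⇒ sig = (2; 1,1)
  P = {4,6}:  v_{4} + v_{6} = v_{0} + v_{5}  ⇒ sig = (2; 1,1)
  P = {1,6}:  v_{1} + v_{6} = v_{0} + v_{5} + v_{7}  ⇒ sig = (2; 1,1,1)
  P = {0,2,5}:  v_{0} + v_{2} + v_{5} = 0  ⇒ sig = (3; —)
  P = {0,3,5,7}:  v_{0} + v_{3} + v_{5} + v_{7} = v_{6}  ⇒ sig = (4; 1)

Signatures (|P|; sorted positive RHS coefficients), sorted:
    |P|=2: 5 collections, coeffs (), (1), (1,1), (1,1), (1,1,1)
    |P|=3: 1 collection, coeffs ()
    |P|=4: 1 collection, coeffs (1)


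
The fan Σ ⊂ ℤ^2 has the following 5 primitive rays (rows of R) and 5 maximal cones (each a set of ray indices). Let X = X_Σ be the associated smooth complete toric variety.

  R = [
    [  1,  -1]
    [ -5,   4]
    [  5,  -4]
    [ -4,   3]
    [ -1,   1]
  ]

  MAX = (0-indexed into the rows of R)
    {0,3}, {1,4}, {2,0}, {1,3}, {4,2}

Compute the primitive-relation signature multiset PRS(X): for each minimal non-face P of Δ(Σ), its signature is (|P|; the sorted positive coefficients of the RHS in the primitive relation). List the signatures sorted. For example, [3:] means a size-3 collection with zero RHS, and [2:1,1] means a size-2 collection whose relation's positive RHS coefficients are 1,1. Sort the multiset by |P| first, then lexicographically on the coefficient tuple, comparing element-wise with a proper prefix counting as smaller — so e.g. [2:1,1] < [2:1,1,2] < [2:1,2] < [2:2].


Primitive collections (5):

  P={0,4}:  v_{0} + v_{4} = 0 — sig = [2:]
  P={1,2}:  v_{1} + v_{2} = 0 — sig = [2:]
  P={0,1}:  v_{0} + v_{1} = v_{3} — sig = [2:1]
  P={2,3}:  v_{2} + v_{3} = v_{0} — sig = [2:1]
  P={3,4}:  v_{3} + v_{4} = v_{1} — sig = [2:1]

Hence PRS(X_Σ) =
    |P|=2: 5 collections, coeffs (), (), (1), (1), (1)


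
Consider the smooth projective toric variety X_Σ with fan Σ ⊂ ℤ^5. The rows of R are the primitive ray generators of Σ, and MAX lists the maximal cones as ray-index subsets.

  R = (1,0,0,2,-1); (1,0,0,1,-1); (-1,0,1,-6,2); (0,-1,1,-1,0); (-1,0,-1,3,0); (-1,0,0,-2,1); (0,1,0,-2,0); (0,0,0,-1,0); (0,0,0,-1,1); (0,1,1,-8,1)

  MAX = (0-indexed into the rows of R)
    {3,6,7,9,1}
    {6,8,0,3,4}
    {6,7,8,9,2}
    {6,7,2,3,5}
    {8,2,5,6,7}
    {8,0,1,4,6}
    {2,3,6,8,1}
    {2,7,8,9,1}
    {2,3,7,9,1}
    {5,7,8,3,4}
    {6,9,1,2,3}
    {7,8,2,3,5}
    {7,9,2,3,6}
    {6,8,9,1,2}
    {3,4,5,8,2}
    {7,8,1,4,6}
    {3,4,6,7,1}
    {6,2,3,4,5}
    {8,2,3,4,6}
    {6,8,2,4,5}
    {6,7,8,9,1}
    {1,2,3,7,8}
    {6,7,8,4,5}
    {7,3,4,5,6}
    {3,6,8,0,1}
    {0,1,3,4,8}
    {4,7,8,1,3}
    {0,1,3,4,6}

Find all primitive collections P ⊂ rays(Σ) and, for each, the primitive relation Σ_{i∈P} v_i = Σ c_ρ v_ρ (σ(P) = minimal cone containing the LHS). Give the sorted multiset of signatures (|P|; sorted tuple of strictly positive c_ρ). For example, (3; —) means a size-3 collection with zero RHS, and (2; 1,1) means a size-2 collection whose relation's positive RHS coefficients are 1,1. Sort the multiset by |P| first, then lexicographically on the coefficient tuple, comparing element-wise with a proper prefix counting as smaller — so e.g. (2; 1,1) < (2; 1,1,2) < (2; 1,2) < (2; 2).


Minimal non-faces — 14 found among 10 rays, 28 max cones:

  • {0,5}:  v_{0} + v_{5} = 0  so sig = (2; —)
  • {0,7}:  v_{0} + v_{7} = v_{1}  so sig = (2; 1)
  • {1,5}:  v_{1} + v_{5} = v_{7}  so sig = (2; 1)
  • {0,2}:  v_{0} + v_{2} = v_{3} + v_{6} + v_{8}  so sig = (2; 1,1,1)
  • {4,9}:  v_{4} + v_{9} = v_{5} + v_{6} + v_{7}  so sig = (2; 1,1,1)
  • {0,9}:  v_{0} + v_{9} = 2·v_{1} + v_{2} + v_{6}  so sig = (2; 1,1,2)
  • {5,9}:  v_{5} + v_{9} = v_{2} + v_{6} + 2·v_{7}  so sig = (2; 1,1,2)
  • {1,2,4}:  v_{1} + v_{2} + v_{4} = v_{5}  so sig = (3; 1)
  • {2,4,7}:  v_{2} + v_{4} + v_{7} = 2·v_{5}  so sig = (3; 2)
  • {3,8,9}:  v_{3} + v_{8} + v_{9} = 2·v_{1} + 2·v_{2}  so sig = (3; 2,2)
  • {1,2,6,7}:  v_{1} + v_{2} + v_{6} + v_{7} = v_{9}  so sig = (4; 1)
  • {3,5,6,8}:  v_{3} + v_{5} + v_{6} + v_{8} = v_{2}  so sig = (4; 1)
  • {3,6,7,8}:  v_{3} + v_{6} + v_{7} + v_{8} = v_{1} + v_{2}  so sig = (4; 1,1)
  • {1,3,4,6,8}:  v_{1} + v_{3} + v_{4} + v_{6} + v_{8} = 0  so sig = (5; —)

Hence PRS(X_Σ) =
[(2; —), (2; 1), (2; 1), (2; 1,1,1), (2; 1,1,1), (2; 1,1,2), (2; 1,1,2), (3; 1), (3; 2), (3; 2,2), (4; 1), (4; 1), (4; 1,1), (5; —)]


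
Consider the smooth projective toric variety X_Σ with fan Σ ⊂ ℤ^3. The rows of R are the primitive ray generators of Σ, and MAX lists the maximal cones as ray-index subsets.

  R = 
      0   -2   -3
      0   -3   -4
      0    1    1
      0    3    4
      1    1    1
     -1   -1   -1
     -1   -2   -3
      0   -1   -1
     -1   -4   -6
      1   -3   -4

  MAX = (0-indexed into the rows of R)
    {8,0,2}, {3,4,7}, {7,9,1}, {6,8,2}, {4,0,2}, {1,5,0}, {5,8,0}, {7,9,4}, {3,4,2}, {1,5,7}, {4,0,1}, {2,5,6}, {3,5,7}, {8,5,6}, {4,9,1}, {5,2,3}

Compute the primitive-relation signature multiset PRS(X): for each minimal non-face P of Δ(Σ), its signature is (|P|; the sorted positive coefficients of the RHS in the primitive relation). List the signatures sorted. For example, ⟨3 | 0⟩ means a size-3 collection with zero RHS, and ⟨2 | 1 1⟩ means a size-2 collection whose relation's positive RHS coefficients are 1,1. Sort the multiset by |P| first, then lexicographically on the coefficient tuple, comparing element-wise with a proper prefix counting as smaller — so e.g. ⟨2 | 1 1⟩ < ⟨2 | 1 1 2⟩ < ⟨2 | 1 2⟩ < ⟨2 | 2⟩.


Σ has 24 primitive collections:

  P = {1,3}:  v_{1} + v_{3} = 0  ⇒ sig = ⟨2 | 0⟩
  P = {2,7}:  v_{2} + v_{7} = 0  ⇒ sig = ⟨2 | 0⟩
  P = {4,5}:  v_{4} + v_{5} = 0  ⇒ sig = ⟨2 | 0⟩
  P = {0,3}:  v_{0} + v_{3} = v_{2}  ⇒ sig = ⟨2 | 1⟩
  P = {0,6}:  v_{0} + v_{6} = v_{8}  ⇒ sig = ⟨2 | 1⟩
  P = {0,7}:  v_{0} + v_{7} = v_{1}  ⇒ sig = ⟨2 | 1⟩
  P = {1,2}:  v_{1} + v_{2} = v_{0}  ⇒ sig = ⟨2 | 1⟩
  P = {2,9}:  v_{2} + v_{9} = v_{1} + v_{4}  ⇒ sig = ⟨2 | 1 1⟩
  P = {3,8}:  v_{3} + v_{8} = v_{2} + v_{6}  ⇒ sig = ⟨2 | 1 1⟩
  P = {3,9}:  v_{3} + v_{9} = v_{4} + v_{7}  ⇒ sig = ⟨2 | 1 1⟩
  P = {4,6}:  v_{4} + v_{6} = v_{0} + v_{2}  ⇒ sig = ⟨2 | 1 1⟩
  P = {5,9}:  v_{5} + v_{9} = v_{1} + v_{7}  ⇒ sig = ⟨2 | 1 1⟩
  P = {6,7}:  v_{6} + v_{7} = v_{0} + v_{5}  ⇒ sig = ⟨2 | 1 1⟩
  P = {6,9}:  v_{6} + v_{9} = v_{0} + v_{1}  ⇒ sig = ⟨2 | 1 1⟩
  P = {0,9}:  v_{0} + v_{9} = 2·v_{1} + v_{4}  ⇒ sig = ⟨2 | 1 2⟩
  P = {1,6}:  v_{1} + v_{6} = 2·v_{0} + v_{5}  ⇒ sig = ⟨2 | 1 2⟩
  P = {3,6}:  v_{3} + v_{6} = 2·v_{2} + v_{5}  ⇒ sig = ⟨2 | 1 2⟩
  P = {4,8}:  v_{4} + v_{8} = 2·v_{0} + v_{2}  ⇒ sig = ⟨2 | 1 2⟩
  P = {7,8}:  v_{7} + v_{8} = 2·v_{0} + v_{5}  ⇒ sig = ⟨2 | 1 2⟩
  P = {8,9}:  v_{8} + v_{9} = 2·v_{0} + v_{1}  ⇒ sig = ⟨2 | 1 2⟩
  P = {1,8}:  v_{1} + v_{8} = 3·v_{0} + v_{5}  ⇒ sig = ⟨2 | 1 3⟩
  P = {0,2,5}:  v_{0} + v_{2} + v_{5} = v_{6}  ⇒ sig = ⟨3 | 1⟩
  P = {1,4,7}:  v_{1} + v_{4} + v_{7} = v_{9}  ⇒ sig = ⟨3 | 1⟩
  P = {2,5,8}:  v_{2} + v_{5} + v_{8} = 2·v_{6}  ⇒ sig = ⟨3 | 2⟩

Hence PRS(X_Σ) =
[⟨2 | 0⟩, ⟨2 | 0⟩, ⟨2 | 0⟩, ⟨2 | 1⟩, ⟨2 | 1⟩, ⟨2 | 1⟩, ⟨2 | 1⟩, ⟨2 | 1 1⟩, ⟨2 | 1 1⟩, ⟨2 | 1 1⟩, ⟨2 | 1 1⟩, ⟨2 | 1 1⟩, ⟨2 | 1 1⟩, ⟨2 | 1 1⟩, ⟨2 | 1 2⟩, ⟨2 | 1 2⟩, ⟨2 | 1 2⟩, ⟨2 | 1 2⟩, ⟨2 | 1 2⟩, ⟨2 | 1 2⟩, ⟨2 | 1 3⟩, ⟨3 | 1⟩, ⟨3 | 1⟩, ⟨3 | 2⟩]


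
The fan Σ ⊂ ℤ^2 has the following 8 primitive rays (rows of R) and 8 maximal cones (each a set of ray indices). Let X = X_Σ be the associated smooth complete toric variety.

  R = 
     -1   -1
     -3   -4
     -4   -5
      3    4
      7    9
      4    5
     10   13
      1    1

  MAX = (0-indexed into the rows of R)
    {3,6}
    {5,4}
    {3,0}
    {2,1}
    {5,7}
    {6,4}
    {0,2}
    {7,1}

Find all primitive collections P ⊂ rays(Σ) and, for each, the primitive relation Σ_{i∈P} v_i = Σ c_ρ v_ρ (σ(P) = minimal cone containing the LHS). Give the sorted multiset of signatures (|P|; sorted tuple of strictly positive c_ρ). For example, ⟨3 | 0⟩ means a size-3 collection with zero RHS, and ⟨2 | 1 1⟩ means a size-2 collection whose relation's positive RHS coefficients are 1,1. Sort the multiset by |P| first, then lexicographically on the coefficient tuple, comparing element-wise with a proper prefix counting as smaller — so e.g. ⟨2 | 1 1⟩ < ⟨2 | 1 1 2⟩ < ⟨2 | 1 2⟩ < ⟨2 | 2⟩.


20 minimal non-faces of Δ(Σ) (on 8 rays):

  P = {0,7}:  v_{0} + v_{7} = 0  so sig = ⟨2 | 0⟩
  P = {1,3}:  v_{1} + v_{3} = 0  so sig = ⟨2 | 0⟩
  P = {2,5}:  v_{2} + v_{5} = 0  so sig = ⟨2 | 0⟩
  P = {0,1}:  v_{0} + v_{1} = v_{2}  so sig = ⟨2 | 1⟩
  P = {0,5}:  v_{0} + v_{5} = v_{3}  so sig = ⟨2 | 1⟩
  P = {1,4}:  v_{1} + v_{4} = v_{5}  so sig = ⟨2 | 1⟩
  P = {1,5}:  v_{1} + v_{5} = v_{7}  so sig = ⟨2 | 1⟩
  P = {1,6}:  v_{1} + v_{6} = v_{4}  so sig = ⟨2 | 1⟩
  P = {2,3}:  v_{2} + v_{3} = v_{0}  so sig = ⟨2 | 1⟩
  P = {2,4}:  v_{2} + v_{4} = v_{3}  so sig = ⟨2 | 1⟩
  P = {2,7}:  v_{2} + v_{7} = v_{1}  so sig = ⟨2 | 1⟩
  P = {3,4}:  v_{3} + v_{4} = v_{6}  so sig = ⟨2 | 1⟩
  P = {3,5}:  v_{3} + v_{5} = v_{4}  so sig = ⟨2 | 1⟩
  P = {3,7}:  v_{3} + v_{7} = v_{5}  so sig = ⟨2 | 1⟩
  P = {6,7}:  v_{6} + v_{7} = v_{4} + v_{5}  so sig = ⟨2 | 1 1⟩
  P = {0,4}:  v_{0} + v_{4} = 2·v_{3}  so sig = ⟨2 | 2⟩
  P = {2,6}:  v_{2} + v_{6} = 2·v_{3}  so sig = ⟨2 | 2⟩
  P = {4,7}:  v_{4} + v_{7} = 2·v_{5}  so sig = ⟨2 | 2⟩
  P = {5,6}:  v_{5} + v_{6} = 2·v_{4}  so sig = ⟨2 | 2⟩
  P = {0,6}:  v_{0} + v_{6} = 3·v_{3}  so sig = ⟨2 | 3⟩

so the primitive-relation signature multiset is
    |P|=2: 20 collections, coeffs (), (), (), (1), (1), (1), (1), (1), (1), (1), (1), (1), (1), (1), (1,1), (2), (2), (2), (2), (3)


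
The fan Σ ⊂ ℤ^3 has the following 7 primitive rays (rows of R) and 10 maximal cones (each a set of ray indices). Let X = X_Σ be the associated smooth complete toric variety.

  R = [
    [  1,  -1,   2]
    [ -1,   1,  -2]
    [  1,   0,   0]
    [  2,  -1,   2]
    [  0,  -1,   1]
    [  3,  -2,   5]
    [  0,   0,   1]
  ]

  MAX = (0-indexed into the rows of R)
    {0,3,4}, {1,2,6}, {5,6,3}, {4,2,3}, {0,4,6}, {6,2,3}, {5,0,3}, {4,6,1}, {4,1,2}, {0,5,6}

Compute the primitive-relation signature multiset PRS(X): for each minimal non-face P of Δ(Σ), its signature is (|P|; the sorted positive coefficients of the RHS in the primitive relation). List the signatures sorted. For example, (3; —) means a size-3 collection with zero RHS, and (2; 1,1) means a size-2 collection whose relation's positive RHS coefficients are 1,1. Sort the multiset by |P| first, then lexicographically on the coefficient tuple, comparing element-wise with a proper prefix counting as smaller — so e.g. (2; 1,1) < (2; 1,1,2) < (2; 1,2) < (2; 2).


Minimal non-faces — 9 found among 7 rays, 10 max cones:

  P = {0,1}:  v_{0} + v_{1} = 0  ⟹  sig = (2; —)
  P = {0,2}:  v_{0} + v_{2} = v_{3}  ⟹  sig = (2; 1)
  P = {1,3}:  v_{1} + v_{3} = v_{2}  ⟹  sig = (2; 1)
  P = {1,5}:  v_{1} + v_{5} = v_{3} + v_{6}  ⟹  sig = (2; 1,1)
  P = {2,5}:  v_{2} + v_{5} = 2·v_{3} + v_{6}  ⟹  sig = (2; 1,2)
  P = {4,5}:  v_{4} + v_{5} = 3·v_{0}  ⟹  sig = (2; 3)
  P = {0,3,6}:  v_{0} + v_{3} + v_{6} = v_{5}  ⟹  sig = (3; 1)
  P = {2,4,6}:  v_{2} + v_{4} + v_{6} = v_{0}  ⟹  sig = (3; 1)
  P = {3,4,6}:  v_{3} + v_{4} + v_{6} = 2·v_{0}  ⟹  sig = (3; 2)

Signatures (|P|; sorted positive RHS coefficients), sorted:
{ (2; —),  (2; 1) ×2,  (2; 1,1),  (2; 1,2),  (2; 3),  (3; 1) ×2,  (3; 2) }


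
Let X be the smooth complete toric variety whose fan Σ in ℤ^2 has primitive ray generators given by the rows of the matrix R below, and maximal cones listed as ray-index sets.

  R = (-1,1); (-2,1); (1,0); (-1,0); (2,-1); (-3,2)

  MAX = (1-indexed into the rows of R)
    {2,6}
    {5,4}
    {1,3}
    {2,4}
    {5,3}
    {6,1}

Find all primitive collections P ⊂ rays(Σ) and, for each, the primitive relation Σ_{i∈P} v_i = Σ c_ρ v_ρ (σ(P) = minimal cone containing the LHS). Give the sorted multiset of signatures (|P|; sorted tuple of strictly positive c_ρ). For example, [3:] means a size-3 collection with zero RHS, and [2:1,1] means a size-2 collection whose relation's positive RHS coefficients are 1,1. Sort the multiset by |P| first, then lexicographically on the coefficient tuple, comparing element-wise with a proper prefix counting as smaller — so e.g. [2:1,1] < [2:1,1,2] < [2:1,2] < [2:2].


9 collections generate NE(X_Σ); each relation:

  • {2,5}:  v_{2} + v_{5} = 0 — sig = [2:]
  • {3,4}:  v_{3} + v_{4} = 0 — sig = [2:]
  • {1,2}:  v_{1} + v_{2} = v_{6} — sig = [2:1]
  • {1,4}:  v_{1} + v_{4} = v_{2} — sig = [2:1]
  • {1,5}:  v_{1} + v_{5} = v_{3} — sig = [2:1]
  • {2,3}:  v_{2} + v_{3} = v_{1} — sig = [2:1]
  • {5,6}:  v_{5} + v_{6} = v_{1} — sig = [2:1]
  • {3,6}:  v_{3} + v_{6} = 2·v_{1} — sig = [2:2]
  • {4,6}:  v_{4} + v_{6} = 2·v_{2} — sig = [2:2]

Hence PRS(X_Σ) =
{ [2:] ×2,  [2:1] ×5,  [2:2] ×2 }


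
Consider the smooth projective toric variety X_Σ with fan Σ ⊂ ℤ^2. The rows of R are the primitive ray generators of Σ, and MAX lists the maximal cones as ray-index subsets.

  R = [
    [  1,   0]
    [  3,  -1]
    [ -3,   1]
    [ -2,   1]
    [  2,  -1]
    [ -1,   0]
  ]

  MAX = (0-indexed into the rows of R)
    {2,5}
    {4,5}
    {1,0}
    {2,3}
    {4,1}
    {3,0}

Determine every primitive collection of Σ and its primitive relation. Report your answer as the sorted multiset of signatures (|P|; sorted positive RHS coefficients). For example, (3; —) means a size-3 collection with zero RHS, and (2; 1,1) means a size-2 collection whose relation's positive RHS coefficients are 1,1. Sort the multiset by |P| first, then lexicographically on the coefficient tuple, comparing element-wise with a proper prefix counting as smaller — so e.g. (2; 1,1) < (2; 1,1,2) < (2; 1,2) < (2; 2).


9 minimal non-faces of Δ(Σ) (on 6 rays):

  • {0,5}:  v_{0} + v_{5} = 0 ; sig = (2; —)
  • {1,2}:  v_{1} + v_{2} = 0 ; sig = (2; —)
  • {3,4}:  v_{3} + v_{4} = 0 ; sig = (2; —)
  • {0,2}:  v_{0} + v_{2} = v_{3} ; sig = (2; 1)
  • {0,4}:  v_{0} + v_{4} = v_{1} ; sig = (2; 1)
  • {1,3}:  v_{1} + v_{3} = v_{0} ; sig = (2; 1)
  • {1,5}:  v_{1} + v_{5} = v_{4} ; sig = (2; 1)
  • {2,4}:  v_{2} + v_{4} = v_{5} ; sig = (2; 1)
  • {3,5}:  v_{3} + v_{5} = v_{2} ; sig = (2; 1)

Hence PRS(X_Σ) =
{ (2; —) ×3,  (2; 1) ×6 }


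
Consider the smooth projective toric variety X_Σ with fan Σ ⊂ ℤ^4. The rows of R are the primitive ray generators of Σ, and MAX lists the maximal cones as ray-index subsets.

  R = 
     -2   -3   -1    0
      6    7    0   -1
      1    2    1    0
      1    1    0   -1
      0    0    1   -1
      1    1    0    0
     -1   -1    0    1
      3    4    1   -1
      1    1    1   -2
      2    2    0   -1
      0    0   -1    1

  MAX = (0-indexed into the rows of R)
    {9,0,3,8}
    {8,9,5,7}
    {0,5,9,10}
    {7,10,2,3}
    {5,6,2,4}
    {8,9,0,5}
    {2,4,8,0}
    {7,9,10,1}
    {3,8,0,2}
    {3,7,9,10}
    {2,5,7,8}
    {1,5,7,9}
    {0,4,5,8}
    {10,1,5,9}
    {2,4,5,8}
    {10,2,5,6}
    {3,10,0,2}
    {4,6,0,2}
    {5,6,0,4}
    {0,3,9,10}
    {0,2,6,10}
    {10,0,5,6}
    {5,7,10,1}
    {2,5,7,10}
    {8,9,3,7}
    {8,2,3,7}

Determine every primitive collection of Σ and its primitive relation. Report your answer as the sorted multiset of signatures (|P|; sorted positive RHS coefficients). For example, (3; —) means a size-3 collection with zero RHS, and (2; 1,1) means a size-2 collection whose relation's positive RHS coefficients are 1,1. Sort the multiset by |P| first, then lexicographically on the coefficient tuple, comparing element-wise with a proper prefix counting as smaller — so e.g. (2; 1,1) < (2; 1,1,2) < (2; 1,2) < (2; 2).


20 collections generate NE(X_Σ); each relation:

  • {3,6}:  v_{3} + v_{6} = 0  →  sig = (2; —)
  • {4,10}:  v_{4} + v_{10} = 0  →  sig = (2; —)
  • {0,7}:  v_{0} + v_{7} = v_{3}  →  sig = (2; 1)
  • {2,9}:  v_{2} + v_{9} = v_{7}  →  sig = (2; 1)
  • {3,4}:  v_{3} + v_{4} = v_{8}  →  sig = (2; 1)
  • {3,5}:  v_{3} + v_{5} = v_{9}  →  sig = (2; 1)
  • {6,8}:  v_{6} + v_{8} = v_{4}  →  sig = (2; 1)
  • {6,9}:  v_{6} + v_{9} = v_{5}  →  sig = (2; 1)
  • {8,10}:  v_{8} + v_{10} = v_{3}  →  sig = (2; 1)
  • {4,9}:  v_{4} + v_{9} = v_{5} + v_{8}  →  sig = (2; 1,1)
  • {6,7}:  v_{6} + v_{7} = v_{2} + v_{5}  →  sig = (2; 1,1)
  • {1,4}:  v_{1} + v_{4} = v_{5} + v_{7} + v_{9}  →  sig = (2; 1,1,1)
  • {4,7}:  v_{4} + v_{7} = v_{2} + v_{5} + v_{8}  →  sig = (2; 1,1,1)
  • {1,2}:  v_{1} + v_{2} = v_{5} + 2·v_{7} + v_{10}  →  sig = (2; 1,1,2)
  • {1,3}:  v_{1} + v_{3} = v_{7} + 2·v_{9} + v_{10}  →  sig = (2; 1,1,2)
  • {1,6}:  v_{1} + v_{6} = 2·v_{5} + v_{7} + v_{10}  →  sig = (2; 1,1,2)
  • {0,1}:  v_{0} + v_{1} = 2·v_{9} + v_{10}  →  sig = (2; 1,2)
  • {1,8}:  v_{1} + v_{8} = v_{7} + 2·v_{9}  →  sig = (2; 1,2)
  • {0,2,5}:  v_{0} + v_{2} + v_{5} = 0  →  sig = (3; —)
  • {5,7,9,10}:  v_{5} + v_{7} + v_{9} + v_{10} = v_{1}  →  sig = (4; 1)

Signatures (|P|; sorted positive RHS coefficients), sorted:
    |P|=2: 18 collections, coeffs (), (), (1), (1), (1), (1), (1), (1), (1), (1,1), (1,1), (1,1,1), (1,1,1), (1,1,2), (1,1,2), (1,1,2), (1,2), (1,2)
    |P|=3: 1 collection, coeffs ()
    |P|=4: 1 collection, coeffs (1)


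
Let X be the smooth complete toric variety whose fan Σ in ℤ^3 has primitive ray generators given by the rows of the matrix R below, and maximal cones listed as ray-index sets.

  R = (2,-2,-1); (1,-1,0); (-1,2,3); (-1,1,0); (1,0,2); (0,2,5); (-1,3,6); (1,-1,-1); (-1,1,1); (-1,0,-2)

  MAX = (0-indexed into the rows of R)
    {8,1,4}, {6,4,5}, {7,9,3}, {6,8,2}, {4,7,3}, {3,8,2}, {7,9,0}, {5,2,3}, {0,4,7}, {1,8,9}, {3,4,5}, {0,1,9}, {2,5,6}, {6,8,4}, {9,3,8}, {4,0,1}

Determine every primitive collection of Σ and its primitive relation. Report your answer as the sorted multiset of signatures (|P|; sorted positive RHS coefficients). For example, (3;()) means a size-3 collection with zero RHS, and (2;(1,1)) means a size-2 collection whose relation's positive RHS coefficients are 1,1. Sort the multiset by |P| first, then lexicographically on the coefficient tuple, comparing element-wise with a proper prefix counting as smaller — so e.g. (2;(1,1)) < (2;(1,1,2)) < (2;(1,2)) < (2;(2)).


22 collections generate NE(X_Σ); each relation:

  P = {1,3}:  v_{1} + v_{3} = 0  ⟹  sig = (2;())
  P = {4,9}:  v_{4} + v_{9} = 0  ⟹  sig = (2;())
  P = {7,8}:  v_{7} + v_{8} = 0  ⟹  sig = (2;())
  P = {0,2}:  v_{0} + v_{2} = v_{4}  ⟹  sig = (2;(1))
  P = {0,3}:  v_{0} + v_{3} = v_{7}  ⟹  sig = (2;(1))
  P = {0,8}:  v_{0} + v_{8} = v_{1}  ⟹  sig = (2;(1))
  P = {1,7}:  v_{1} + v_{7} = v_{0}  ⟹  sig = (2;(1))
  P = {2,4}:  v_{2} + v_{4} = v_{5}  ⟹  sig = (2;(1))
  P = {5,8}:  v_{5} + v_{8} = v_{6}  ⟹  sig = (2;(1))
  P = {5,9}:  v_{5} + v_{9} = v_{2}  ⟹  sig = (2;(1))
  P = {6,7}:  v_{6} + v_{7} = v_{5}  ⟹  sig = (2;(1))
  P = {1,2}:  v_{1} + v_{2} = v_{4} + v_{8}  ⟹  sig = (2;(1,1))
  P = {2,7}:  v_{2} + v_{7} = v_{3} + v_{4}  ⟹  sig = (2;(1,1))
  P = {2,9}:  v_{2} + v_{9} = v_{3} + v_{8}  ⟹  sig = (2;(1,1))
  P = {6,9}:  v_{6} + v_{9} = v_{2} + v_{8}  ⟹  sig = (2;(1,1))
  P = {0,6}:  v_{0} + v_{6} = 2·v_{4} + v_{8}  ⟹  sig = (2;(1,2))
  P = {1,5}:  v_{1} + v_{5} = 2·v_{4} + v_{8}  ⟹  sig = (2;(1,2))
  P = {5,7}:  v_{5} + v_{7} = v_{3} + 2·v_{4}  ⟹  sig = (2;(1,2))
  P = {0,5}:  v_{0} + v_{5} = 2·v_{4}  ⟹  sig = (2;(2))
  P = {3,6}:  v_{3} + v_{6} = 2·v_{2}  ⟹  sig = (2;(2))
  P = {1,6}:  v_{1} + v_{6} = 2·v_{4} + 2·v_{8}  ⟹  sig = (2;(2,2))
  P = {3,4,8}:  v_{3} + v_{4} + v_{8} = v_{2}  ⟹  sig = (3;(1))

Hence PRS(X_Σ) =
    (2;())
    (2;())
    (2;())
    (2;(1))
    (2;(1))
    (2;(1))
    (2;(1))
    (2;(1))
    (2;(1))
    (2;(1))
    (2;(1))
    (2;(1,1))
    (2;(1,1))
    (2;(1,1))
    (2;(1,1))
    (2;(1,2))
    (2;(1,2))
    (2;(1,2))
    (2;(2))
    (2;(2))
    (2;(2,2))
    (3;(1))


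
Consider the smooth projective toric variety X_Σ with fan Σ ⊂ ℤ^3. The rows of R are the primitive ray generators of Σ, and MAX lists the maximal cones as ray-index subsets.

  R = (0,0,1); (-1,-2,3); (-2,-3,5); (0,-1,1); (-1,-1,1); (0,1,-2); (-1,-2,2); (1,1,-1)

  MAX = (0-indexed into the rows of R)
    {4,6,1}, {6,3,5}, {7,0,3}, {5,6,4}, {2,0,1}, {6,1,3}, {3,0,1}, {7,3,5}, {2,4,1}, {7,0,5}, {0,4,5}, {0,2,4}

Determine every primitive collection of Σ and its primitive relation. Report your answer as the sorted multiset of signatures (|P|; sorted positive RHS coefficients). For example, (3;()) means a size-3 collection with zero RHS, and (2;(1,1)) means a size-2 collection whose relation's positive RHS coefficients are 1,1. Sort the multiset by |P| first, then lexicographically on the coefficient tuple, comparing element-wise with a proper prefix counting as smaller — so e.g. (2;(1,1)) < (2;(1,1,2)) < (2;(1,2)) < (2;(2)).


|primitive collections| = 12. Relations:

  P={4,7}:  v_{4} + v_{7} = 0 ; sig = (2;())
  P={0,6}:  v_{0} + v_{6} = v_{1} ; sig = (2;(1))
  P={1,5}:  v_{1} + v_{5} = v_{4} ; sig = (2;(1))
  P={3,4}:  v_{3} + v_{4} = v_{6} ; sig = (2;(1))
  P={6,7}:  v_{6} + v_{7} = v_{3} ; sig = (2;(1))
  P={1,7}:  v_{1} + v_{7} = v_{0} + v_{3} ; sig = (2;(1,1))
  P={2,7}:  v_{2} + v_{7} = v_{0} + v_{1} ; sig = (2;(1,1))
  P={2,5}:  v_{2} + v_{5} = v_{0} + 2·v_{4} ; sig = (2;(1,2))
  P={2,6}:  v_{2} + v_{6} = 2·v_{1} + v_{4} ; sig = (2;(1,2))
  P={2,3}:  v_{2} + v_{3} = 2·v_{1} ; sig = (2;(2))
  P={0,3,5}:  v_{0} + v_{3} + v_{5} = 0 ; sig = (3;())
  P={0,1,4}:  v_{0} + v_{1} + v_{4} = v_{2} ; sig = (3;(1))

Sorted signature multiset PRS(X):
    |P|=2: 10 collections, coeffs (), (1), (1), (1), (1), (1,1), (1,1), (1,2), (1,2), (2)
    |P|=3: 2 collections, coeffs (), (1)


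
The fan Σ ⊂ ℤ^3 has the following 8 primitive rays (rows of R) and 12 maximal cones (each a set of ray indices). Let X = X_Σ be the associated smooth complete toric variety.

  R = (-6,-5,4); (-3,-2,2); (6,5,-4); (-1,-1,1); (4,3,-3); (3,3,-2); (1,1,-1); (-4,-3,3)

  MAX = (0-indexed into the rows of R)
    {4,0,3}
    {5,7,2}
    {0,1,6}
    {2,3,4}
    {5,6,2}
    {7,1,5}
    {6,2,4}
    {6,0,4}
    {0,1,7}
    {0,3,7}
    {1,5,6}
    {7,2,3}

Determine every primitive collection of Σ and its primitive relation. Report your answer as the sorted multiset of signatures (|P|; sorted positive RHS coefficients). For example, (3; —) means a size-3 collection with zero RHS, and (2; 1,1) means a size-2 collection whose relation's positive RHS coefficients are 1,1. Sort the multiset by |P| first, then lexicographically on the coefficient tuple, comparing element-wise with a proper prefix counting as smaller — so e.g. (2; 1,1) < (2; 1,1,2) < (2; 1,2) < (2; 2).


|primitive collections| = 10. Relations:

  P={0,2}:  v_{0} + v_{2} = 0 — sig = (2; —)
  P={3,6}:  v_{3} + v_{6} = 0 — sig = (2; —)
  P={4,7}:  v_{4} + v_{7} = 0 — sig = (2; —)
  P={0,5}:  v_{0} + v_{5} = v_{1} — sig = (2; 1)
  P={1,2}:  v_{1} + v_{2} = v_{5} — sig = (2; 1)
  P={1,3}:  v_{1} + v_{3} = v_{7} — sig = (2; 1)
  P={1,4}:  v_{1} + v_{4} = v_{6} — sig = (2; 1)
  P={6,7}:  v_{6} + v_{7} = v_{1} — sig = (2; 1)
  P={3,5}:  v_{3} + v_{5} = v_{2} + v_{7} — sig = (2; 1,1)
  P={4,5}:  v_{4} + v_{5} = v_{2} + v_{6} — sig = (2; 1,1)

Hence PRS(X_Σ) =
[(2; —), (2; —), (2; —), (2; 1), (2; 1), (2; 1), (2; 1), (2; 1), (2; 1,1), (2; 1,1)]


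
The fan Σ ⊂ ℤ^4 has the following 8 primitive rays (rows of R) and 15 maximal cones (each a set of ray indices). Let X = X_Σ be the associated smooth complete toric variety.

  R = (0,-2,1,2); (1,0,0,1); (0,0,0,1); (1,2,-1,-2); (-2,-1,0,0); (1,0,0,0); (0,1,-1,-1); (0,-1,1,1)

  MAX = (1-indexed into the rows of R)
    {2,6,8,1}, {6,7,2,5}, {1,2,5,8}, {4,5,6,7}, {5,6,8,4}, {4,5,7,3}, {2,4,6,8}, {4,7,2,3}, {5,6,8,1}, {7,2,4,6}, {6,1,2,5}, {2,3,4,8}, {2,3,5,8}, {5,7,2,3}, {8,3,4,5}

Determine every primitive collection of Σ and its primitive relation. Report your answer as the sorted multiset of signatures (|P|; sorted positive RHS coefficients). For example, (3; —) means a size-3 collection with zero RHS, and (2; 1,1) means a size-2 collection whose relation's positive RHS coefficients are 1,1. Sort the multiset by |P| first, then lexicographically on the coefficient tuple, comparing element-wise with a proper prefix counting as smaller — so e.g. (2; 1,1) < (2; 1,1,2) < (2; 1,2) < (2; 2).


The 7 primitive collections of Σ (r=8, n=4):

  P = {7,8}:  v_{7} + v_{8} = 0  ⇒ sig = (2; —)
  P = {1,4}:  v_{1} + v_{4} = v_{6}  ⇒ sig = (2; 1)
  P = {3,6}:  v_{3} + v_{6} = v_{2}  ⇒ sig = (2; 1)
  P = {1,7}:  v_{1} + v_{7} = v_{2} + v_{5} + v_{6}  ⇒ sig = (2; 1,1,1)
  P = {1,3}:  v_{1} + v_{3} = 2·v_{2} + v_{5} + v_{8}  ⇒ sig = (2; 1,1,2)
  P = {2,4,5}:  v_{2} + v_{4} + v_{5} = v_{7}  ⇒ sig = (3; 1)
  P = {2,5,6,8}:  v_{2} + v_{5} + v_{6} + v_{8} = v_{1}  ⇒ sig = (4; 1)

Signatures (|P|; sorted positive RHS coefficients), sorted:
[(2; —), (2; 1), (2; 1), (2; 1,1,1), (2; 1,1,2), (3; 1), (4; 1)]


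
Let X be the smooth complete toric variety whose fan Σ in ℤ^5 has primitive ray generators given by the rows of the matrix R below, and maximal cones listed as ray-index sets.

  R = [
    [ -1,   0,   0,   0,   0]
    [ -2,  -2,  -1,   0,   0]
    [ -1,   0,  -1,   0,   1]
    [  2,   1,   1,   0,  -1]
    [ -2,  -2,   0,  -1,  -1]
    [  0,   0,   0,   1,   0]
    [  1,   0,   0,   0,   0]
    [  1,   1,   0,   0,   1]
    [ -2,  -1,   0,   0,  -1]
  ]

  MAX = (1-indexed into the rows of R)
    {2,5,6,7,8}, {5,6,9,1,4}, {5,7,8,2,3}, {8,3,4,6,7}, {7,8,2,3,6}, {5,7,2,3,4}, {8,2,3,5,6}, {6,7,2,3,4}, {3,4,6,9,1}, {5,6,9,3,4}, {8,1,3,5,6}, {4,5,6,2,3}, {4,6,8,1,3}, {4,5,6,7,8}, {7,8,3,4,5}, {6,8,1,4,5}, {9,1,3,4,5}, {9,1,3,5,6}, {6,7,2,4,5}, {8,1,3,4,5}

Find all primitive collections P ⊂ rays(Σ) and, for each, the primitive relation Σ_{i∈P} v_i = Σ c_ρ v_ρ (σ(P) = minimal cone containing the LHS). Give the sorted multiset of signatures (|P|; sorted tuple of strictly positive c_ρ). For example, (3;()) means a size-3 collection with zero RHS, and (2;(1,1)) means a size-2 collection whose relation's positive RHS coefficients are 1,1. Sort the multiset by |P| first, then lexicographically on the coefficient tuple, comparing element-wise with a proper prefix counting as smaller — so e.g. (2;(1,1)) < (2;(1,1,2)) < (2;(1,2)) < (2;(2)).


9 collections generate NE(X_Σ); each relation:

  • {1,7}:  v_{1} + v_{7} = 0  so sig = (2;())
  • {8,9}:  v_{8} + v_{9} = v_{1}  so sig = (2;(1))
  • {1,2}:  v_{1} + v_{2} = v_{3} + v_{5} + v_{6}  so sig = (2;(1,1,1))
  • {7,9}:  v_{7} + v_{9} = v_{3} + v_{4} + v_{5} + v_{6}  so sig = (2;(1,1,1,1))
  • {2,9}:  v_{2} + v_{9} = 2·v_{3} + v_{4} + 2·v_{5} + 2·v_{6}  so sig = (2;(1,2,2,2))
  • {2,4,8}:  v_{2} + v_{4} + v_{8} = v_{7}  so sig = (3;(1))
  • {3,5,6,7}:  v_{3} + v_{5} + v_{6} + v_{7} = v_{2}  so sig = (4;(1))
  • {3,4,5,6,8}:  v_{3} + v_{4} + v_{5} + v_{6} + v_{8} = 0  so sig = (5;())
  • {1,3,4,5,6}:  v_{1} + v_{3} + v_{4} + v_{5} + v_{6} = v_{9}  so sig = (5;(1))

Sorted signature multiset PRS(X):
    |P|=2: 5 collections, coeffs (), (1), (1,1,1), (1,1,1,1), (1,2,2,2)
    |P|=3: 1 collection, coeffs (1)
    |P|=4: 1 collection, coeffs (1)
    |P|=5: 2 collections, coeffs (), (1)


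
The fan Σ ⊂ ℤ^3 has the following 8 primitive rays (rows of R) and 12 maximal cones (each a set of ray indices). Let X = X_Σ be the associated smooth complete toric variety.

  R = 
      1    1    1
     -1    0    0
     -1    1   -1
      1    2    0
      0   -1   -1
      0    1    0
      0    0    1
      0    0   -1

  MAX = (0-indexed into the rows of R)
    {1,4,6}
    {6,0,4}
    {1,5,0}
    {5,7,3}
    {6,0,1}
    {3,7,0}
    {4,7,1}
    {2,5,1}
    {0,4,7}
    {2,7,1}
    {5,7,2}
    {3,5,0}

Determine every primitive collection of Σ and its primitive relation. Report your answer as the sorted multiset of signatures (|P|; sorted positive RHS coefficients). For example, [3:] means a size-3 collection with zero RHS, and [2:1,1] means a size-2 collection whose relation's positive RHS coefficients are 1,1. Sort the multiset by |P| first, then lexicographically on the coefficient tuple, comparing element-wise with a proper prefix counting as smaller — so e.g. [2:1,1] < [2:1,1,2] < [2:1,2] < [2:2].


Δ(Σ) — 8 vertices, 14 min non-faces:

  • {6,7}:  v_{6} + v_{7} = 0 — sig = [2:]
  • {4,5}:  v_{4} + v_{5} = v_{7} — sig = [2:1]
  • {2,6}:  v_{2} + v_{6} = v_{1} + v_{5} — sig = [2:1,1]
  • {3,6}:  v_{3} + v_{6} = v_{0} + v_{5} — sig = [2:1,1]
  • {5,6}:  v_{5} + v_{6} = v_{0} + v_{1} — sig = [2:1,1]
  • {2,4}:  v_{2} + v_{4} = v_{1} + 2·v_{7} — sig = [2:1,2]
  • {3,4}:  v_{3} + v_{4} = v_{0} + 2·v_{7} — sig = [2:1,2]
  • {2,3}:  v_{2} + v_{3} = 3·v_{5} + v_{7} — sig = [2:1,3]
  • {0,2}:  v_{0} + v_{2} = 2·v_{5} — sig = [2:2]
  • {1,3}:  v_{1} + v_{3} = 2·v_{5} — sig = [2:2]
  • {0,1,4}:  v_{0} + v_{1} + v_{4} = 0 — sig = [3:]
  • {0,1,7}:  v_{0} + v_{1} + v_{7} = v_{5} — sig = [3:1]
  • {0,5,7}:  v_{0} + v_{5} + v_{7} = v_{3} — sig = [3:1]
  • {1,5,7}:  v_{1} + v_{5} + v_{7} = v_{2} — sig = [3:1]

so the primitive-relation signature multiset is
    |P|=2: 10 collections, coeffs (), (1), (1,1), (1,1), (1,1), (1,2), (1,2), (1,3), (2), (2)
    |P|=3: 4 collections, coeffs (), (1), (1), (1)
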